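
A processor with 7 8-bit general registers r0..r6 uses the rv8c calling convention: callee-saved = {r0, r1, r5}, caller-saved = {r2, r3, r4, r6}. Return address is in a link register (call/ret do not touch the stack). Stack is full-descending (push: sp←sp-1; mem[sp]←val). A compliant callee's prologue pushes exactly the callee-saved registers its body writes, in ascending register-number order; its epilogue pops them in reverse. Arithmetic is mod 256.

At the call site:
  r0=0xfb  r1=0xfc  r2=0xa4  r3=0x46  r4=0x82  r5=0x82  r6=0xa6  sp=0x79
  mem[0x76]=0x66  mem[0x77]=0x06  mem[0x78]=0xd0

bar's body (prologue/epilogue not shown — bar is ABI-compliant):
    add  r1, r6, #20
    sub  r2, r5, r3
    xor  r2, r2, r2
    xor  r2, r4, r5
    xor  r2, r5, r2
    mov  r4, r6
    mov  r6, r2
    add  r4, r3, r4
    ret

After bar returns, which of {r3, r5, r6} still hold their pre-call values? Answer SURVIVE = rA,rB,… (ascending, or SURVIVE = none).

SURVIVE = r3,r5

prologue: push r1 -> mem[0x78]=0xfc, sp=0x78
body[0] add  r1, r6, #20 -> r1=0xba
body[1] sub  r2, r5, r3 -> r2=0x3c
body[2] xor  r2, r2, r2 -> r2=0x00
body[3] xor  r2, r4, r5 -> r2=0x00
body[4] xor  r2, r5, r2 -> r2=0x82
body[5] mov  r4, r6 -> r4=0xa6
body[6] mov  r6, r2 -> r6=0x82
body[7] add  r4, r3, r4 -> r4=0xec
epilogue: pop r1=0xfc, sp=0x79
r3: caller-saved, written=False
r5: callee-saved, written=False
r6: caller-saved, written=True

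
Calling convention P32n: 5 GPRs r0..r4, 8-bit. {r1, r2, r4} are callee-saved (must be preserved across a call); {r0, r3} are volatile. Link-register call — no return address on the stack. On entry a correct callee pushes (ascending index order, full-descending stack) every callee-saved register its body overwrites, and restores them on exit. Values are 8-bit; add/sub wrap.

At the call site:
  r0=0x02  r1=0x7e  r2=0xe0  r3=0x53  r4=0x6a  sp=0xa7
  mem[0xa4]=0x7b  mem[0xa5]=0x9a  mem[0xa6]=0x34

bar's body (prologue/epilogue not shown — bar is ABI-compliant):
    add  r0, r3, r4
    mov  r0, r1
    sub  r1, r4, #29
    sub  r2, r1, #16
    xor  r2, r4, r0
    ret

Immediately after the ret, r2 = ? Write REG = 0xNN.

prologue: push r1 -> mem[0xa6]=0x7e, sp=0xa6
prologue: push r2 -> mem[0xa5]=0xe0, sp=0xa5
body[0] add  r0, r3, r4 -> r0=0xbd
body[1] mov  r0, r1 -> r0=0x7e
body[2] sub  r1, r4, #29 -> r1=0x4d
body[3] sub  r2, r1, #16 -> r2=0x3d
body[4] xor  r2, r4, r0 -> r2=0x14
epilogue: pop r2=0xe0, sp=0xa6
epilogue: pop r1=0x7e, sp=0xa7
r2 is callee-saved -> restored

REG = 0xe0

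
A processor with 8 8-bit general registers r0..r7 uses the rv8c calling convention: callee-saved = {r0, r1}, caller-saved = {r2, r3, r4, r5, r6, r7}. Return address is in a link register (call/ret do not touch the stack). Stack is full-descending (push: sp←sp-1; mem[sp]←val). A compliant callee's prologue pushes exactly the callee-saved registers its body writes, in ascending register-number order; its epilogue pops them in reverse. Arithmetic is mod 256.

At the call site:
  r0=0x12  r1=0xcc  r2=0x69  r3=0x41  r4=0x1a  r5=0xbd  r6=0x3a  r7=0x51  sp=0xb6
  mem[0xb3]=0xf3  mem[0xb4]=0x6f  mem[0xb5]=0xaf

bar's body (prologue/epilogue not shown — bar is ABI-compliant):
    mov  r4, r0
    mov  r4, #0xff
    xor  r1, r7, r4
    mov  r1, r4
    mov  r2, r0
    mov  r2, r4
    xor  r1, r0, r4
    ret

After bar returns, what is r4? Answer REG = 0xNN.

REG = 0xff

prologue: push r1 → mem[0xb5]=0xcc, sp=0xb5
body[0] mov  r4, r0 → r4=0x12
body[1] mov  r4, #0xff → r4=0xff
body[2] xor  r1, r7, r4 → r1=0xae
body[3] mov  r1, r4 → r1=0xff
body[4] mov  r2, r0 → r2=0x12
body[5] mov  r2, r4 → r2=0xff
body[6] xor  r1, r0, r4 → r1=0xed
epilogue: pop r1=0xcc, sp=0xb6
r4 is caller-saved → body value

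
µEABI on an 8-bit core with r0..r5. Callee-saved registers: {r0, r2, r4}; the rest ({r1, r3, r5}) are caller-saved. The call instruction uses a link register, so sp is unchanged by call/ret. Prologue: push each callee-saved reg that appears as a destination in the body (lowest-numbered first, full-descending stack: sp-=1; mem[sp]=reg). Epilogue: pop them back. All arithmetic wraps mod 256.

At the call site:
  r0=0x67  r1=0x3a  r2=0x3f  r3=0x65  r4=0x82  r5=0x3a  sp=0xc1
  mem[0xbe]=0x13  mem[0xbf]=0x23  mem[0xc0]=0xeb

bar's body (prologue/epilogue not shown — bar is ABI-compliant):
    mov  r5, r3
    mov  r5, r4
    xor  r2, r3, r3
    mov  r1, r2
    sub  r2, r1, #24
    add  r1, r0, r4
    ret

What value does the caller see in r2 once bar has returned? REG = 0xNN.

prologue: push r2 -> mem[0xc0]=0x3f, sp=0xc0
body[0] mov  r5, r3 -> r5=0x65
body[1] mov  r5, r4 -> r5=0x82
body[2] xor  r2, r3, r3 -> r2=0x00
body[3] mov  r1, r2 -> r1=0x00
body[4] sub  r2, r1, #24 -> r2=0xe8
body[5] add  r1, r0, r4 -> r1=0xe9
epilogue: pop r2=0x3f, sp=0xc1
r2 is callee-saved -> restored

REG = 0x3f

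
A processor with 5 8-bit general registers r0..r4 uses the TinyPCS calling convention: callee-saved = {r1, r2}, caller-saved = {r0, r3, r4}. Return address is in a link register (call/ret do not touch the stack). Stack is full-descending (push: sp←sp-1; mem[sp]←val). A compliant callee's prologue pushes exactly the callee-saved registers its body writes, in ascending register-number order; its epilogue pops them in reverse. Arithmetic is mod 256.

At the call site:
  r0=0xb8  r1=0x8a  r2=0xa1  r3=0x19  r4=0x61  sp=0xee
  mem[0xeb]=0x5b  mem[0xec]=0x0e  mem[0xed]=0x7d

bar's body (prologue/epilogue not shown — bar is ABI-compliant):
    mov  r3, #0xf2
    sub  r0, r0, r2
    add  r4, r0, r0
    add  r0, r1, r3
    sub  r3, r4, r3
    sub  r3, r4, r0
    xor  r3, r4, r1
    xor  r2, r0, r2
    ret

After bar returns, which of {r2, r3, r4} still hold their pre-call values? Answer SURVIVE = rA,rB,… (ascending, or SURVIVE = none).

prologue: push r2 -> mem[0xed]=0xa1, sp=0xed
body[0] mov  r3, #0xf2 -> r3=0xf2
body[1] sub  r0, r0, r2 -> r0=0x17
body[2] add  r4, r0, r0 -> r4=0x2e
body[3] add  r0, r1, r3 -> r0=0x7c
body[4] sub  r3, r4, r3 -> r3=0x3c
body[5] sub  r3, r4, r0 -> r3=0xb2
body[6] xor  r3, r4, r1 -> r3=0xa4
body[7] xor  r2, r0, r2 -> r2=0xdd
epilogue: pop r2=0xa1, sp=0xee
r2: callee-saved, written=True
r3: caller-saved, written=True
r4: caller-saved, written=True

SURVIVE = r2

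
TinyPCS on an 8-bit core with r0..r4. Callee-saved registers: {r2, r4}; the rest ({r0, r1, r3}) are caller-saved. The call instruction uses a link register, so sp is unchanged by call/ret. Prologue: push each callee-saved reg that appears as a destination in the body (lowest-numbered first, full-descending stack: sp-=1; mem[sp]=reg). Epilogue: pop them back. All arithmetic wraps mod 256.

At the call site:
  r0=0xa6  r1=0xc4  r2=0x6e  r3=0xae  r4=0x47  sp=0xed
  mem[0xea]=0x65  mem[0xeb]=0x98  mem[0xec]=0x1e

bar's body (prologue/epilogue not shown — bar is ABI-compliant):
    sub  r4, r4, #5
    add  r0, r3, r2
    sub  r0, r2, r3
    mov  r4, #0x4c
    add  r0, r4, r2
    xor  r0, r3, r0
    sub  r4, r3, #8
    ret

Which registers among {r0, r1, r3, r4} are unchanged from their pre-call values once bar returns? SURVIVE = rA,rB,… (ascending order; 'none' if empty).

prologue: push r4 -> mem[0xec]=0x47, sp=0xec
body[0] sub  r4, r4, #5 -> r4=0x42
body[1] add  r0, r3, r2 -> r0=0x1c
body[2] sub  r0, r2, r3 -> r0=0xc0
body[3] mov  r4, #0x4c -> r4=0x4c
body[4] add  r0, r4, r2 -> r0=0xba
body[5] xor  r0, r3, r0 -> r0=0x14
body[6] sub  r4, r3, #8 -> r4=0xa6
epilogue: pop r4=0x47, sp=0xed
r0: caller-saved, written=True
r1: caller-saved, written=False
r3: caller-saved, written=False
r4: callee-saved, written=True

SURVIVE = r1,r3,r4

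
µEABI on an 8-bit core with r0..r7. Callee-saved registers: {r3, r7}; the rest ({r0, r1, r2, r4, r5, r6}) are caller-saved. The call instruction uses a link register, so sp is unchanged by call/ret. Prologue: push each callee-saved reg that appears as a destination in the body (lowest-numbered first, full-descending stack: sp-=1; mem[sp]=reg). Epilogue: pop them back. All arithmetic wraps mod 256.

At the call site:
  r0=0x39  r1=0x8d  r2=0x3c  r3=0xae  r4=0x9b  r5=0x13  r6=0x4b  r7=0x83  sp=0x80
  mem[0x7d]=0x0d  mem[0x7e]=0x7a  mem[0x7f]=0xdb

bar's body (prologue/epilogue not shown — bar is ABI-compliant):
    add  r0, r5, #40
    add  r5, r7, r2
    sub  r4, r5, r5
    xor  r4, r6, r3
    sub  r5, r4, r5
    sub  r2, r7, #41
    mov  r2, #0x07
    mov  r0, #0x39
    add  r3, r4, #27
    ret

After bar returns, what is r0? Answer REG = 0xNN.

REG = 0x39

prologue: push r3 → mem[0x7f]=0xae, sp=0x7f
body[0] add  r0, r5, #40 → r0=0x3b
body[1] add  r5, r7, r2 → r5=0xbf
body[2] sub  r4, r5, r5 → r4=0x00
body[3] xor  r4, r6, r3 → r4=0xe5
body[4] sub  r5, r4, r5 → r5=0x26
body[5] sub  r2, r7, #41 → r2=0x5a
body[6] mov  r2, #0x07 → r2=0x07
body[7] mov  r0, #0x39 → r0=0x39
body[8] add  r3, r4, #27 → r3=0x00
epilogue: pop r3=0xae, sp=0x80
r0 is caller-saved → body value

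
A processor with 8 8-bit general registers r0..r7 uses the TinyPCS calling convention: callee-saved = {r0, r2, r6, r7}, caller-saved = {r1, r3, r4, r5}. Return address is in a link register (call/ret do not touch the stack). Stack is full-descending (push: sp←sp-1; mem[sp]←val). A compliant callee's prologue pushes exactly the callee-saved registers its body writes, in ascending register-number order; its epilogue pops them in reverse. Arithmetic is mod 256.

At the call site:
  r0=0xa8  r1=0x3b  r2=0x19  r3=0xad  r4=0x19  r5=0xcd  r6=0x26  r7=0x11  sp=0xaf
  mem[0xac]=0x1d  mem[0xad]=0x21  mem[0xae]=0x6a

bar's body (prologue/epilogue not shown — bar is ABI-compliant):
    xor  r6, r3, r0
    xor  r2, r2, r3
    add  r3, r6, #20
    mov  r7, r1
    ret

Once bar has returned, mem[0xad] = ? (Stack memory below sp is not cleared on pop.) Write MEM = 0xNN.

prologue: push r2 -> mem[0xae]=0x19, sp=0xae
prologue: push r6 -> mem[0xad]=0x26, sp=0xad
prologue: push r7 -> mem[0xac]=0x11, sp=0xac
body[0] xor  r6, r3, r0 -> r6=0x05
body[1] xor  r2, r2, r3 -> r2=0xb4
body[2] add  r3, r6, #20 -> r3=0x19
body[3] mov  r7, r1 -> r7=0x3b
epilogue: pop r7=0x11, sp=0xad
epilogue: pop r6=0x26, sp=0xae
epilogue: pop r2=0x19, sp=0xaf
prologue pushed ['r2', 'r6', 'r7'] at ['0xae', '0xad', '0xac']

MEM = 0x26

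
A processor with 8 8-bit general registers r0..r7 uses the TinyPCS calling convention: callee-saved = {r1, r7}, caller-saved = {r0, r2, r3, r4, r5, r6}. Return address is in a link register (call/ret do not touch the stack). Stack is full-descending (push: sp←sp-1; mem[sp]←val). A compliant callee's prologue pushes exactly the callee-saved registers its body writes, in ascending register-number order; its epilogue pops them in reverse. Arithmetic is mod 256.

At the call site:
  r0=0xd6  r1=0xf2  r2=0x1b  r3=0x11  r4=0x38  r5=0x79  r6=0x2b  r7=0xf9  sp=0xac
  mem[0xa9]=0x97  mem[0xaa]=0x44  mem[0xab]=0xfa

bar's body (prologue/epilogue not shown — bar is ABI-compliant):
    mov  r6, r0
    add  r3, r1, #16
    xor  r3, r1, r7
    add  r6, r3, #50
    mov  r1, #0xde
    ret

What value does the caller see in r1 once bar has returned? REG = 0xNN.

REG = 0xf2

prologue: push r1 → mem[0xab]=0xf2, sp=0xab
body[0] mov  r6, r0 → r6=0xd6
body[1] add  r3, r1, #16 → r3=0x02
body[2] xor  r3, r1, r7 → r3=0x0b
body[3] add  r6, r3, #50 → r6=0x3d
body[4] mov  r1, #0xde → r1=0xde
epilogue: pop r1=0xf2, sp=0xac
r1 is callee-saved → restored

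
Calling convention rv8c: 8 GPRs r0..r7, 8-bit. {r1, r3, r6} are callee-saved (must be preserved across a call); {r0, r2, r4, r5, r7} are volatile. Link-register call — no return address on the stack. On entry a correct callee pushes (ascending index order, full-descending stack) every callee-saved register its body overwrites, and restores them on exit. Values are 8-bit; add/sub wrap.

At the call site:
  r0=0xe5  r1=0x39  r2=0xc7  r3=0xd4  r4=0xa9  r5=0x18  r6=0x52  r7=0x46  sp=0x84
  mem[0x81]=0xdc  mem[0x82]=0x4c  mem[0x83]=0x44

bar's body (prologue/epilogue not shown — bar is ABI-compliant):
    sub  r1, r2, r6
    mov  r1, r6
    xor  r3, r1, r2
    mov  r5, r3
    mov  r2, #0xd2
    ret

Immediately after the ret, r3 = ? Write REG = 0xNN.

REG = 0xd4

prologue: push r1 -> mem[0x83]=0x39, sp=0x83
prologue: push r3 -> mem[0x82]=0xd4, sp=0x82
body[0] sub  r1, r2, r6 -> r1=0x75
body[1] mov  r1, r6 -> r1=0x52
body[2] xor  r3, r1, r2 -> r3=0x95
body[3] mov  r5, r3 -> r5=0x95
body[4] mov  r2, #0xd2 -> r2=0xd2
epilogue: pop r3=0xd4, sp=0x83
epilogue: pop r1=0x39, sp=0x84
r3 is callee-saved -> restored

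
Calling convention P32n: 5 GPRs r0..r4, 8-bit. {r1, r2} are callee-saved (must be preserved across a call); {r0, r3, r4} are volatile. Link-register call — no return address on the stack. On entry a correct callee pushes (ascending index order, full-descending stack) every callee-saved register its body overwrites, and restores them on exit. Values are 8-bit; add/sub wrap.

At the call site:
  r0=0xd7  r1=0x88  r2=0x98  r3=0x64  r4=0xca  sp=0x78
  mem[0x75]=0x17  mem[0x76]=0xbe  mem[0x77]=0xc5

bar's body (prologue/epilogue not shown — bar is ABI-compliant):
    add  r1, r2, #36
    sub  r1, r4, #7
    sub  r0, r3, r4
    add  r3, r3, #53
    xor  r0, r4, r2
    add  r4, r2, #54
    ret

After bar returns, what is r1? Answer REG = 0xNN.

prologue: push r1 -> mem[0x77]=0x88, sp=0x77
body[0] add  r1, r2, #36 -> r1=0xbc
body[1] sub  r1, r4, #7 -> r1=0xc3
body[2] sub  r0, r3, r4 -> r0=0x9a
body[3] add  r3, r3, #53 -> r3=0x99
body[4] xor  r0, r4, r2 -> r0=0x52
body[5] add  r4, r2, #54 -> r4=0xce
epilogue: pop r1=0x88, sp=0x78
r1 is callee-saved -> restored

REG = 0x88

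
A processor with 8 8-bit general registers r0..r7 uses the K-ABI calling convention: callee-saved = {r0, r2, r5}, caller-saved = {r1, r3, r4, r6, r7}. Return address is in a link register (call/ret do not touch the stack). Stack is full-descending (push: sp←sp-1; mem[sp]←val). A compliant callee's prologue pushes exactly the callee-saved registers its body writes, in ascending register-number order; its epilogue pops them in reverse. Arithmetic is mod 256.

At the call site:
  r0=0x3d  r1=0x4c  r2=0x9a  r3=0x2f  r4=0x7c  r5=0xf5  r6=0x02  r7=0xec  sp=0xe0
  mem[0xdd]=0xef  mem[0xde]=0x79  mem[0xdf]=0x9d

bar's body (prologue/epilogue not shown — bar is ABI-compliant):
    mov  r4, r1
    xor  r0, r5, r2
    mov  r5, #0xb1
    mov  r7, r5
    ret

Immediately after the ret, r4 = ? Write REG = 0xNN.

prologue: push r0 -> mem[0xdf]=0x3d, sp=0xdf
prologue: push r5 -> mem[0xde]=0xf5, sp=0xde
body[0] mov  r4, r1 -> r4=0x4c
body[1] xor  r0, r5, r2 -> r0=0x6f
body[2] mov  r5, #0xb1 -> r5=0xb1
body[3] mov  r7, r5 -> r7=0xb1
epilogue: pop r5=0xf5, sp=0xdf
epilogue: pop r0=0x3d, sp=0xe0
r4 is caller-saved -> body value

REG = 0x4c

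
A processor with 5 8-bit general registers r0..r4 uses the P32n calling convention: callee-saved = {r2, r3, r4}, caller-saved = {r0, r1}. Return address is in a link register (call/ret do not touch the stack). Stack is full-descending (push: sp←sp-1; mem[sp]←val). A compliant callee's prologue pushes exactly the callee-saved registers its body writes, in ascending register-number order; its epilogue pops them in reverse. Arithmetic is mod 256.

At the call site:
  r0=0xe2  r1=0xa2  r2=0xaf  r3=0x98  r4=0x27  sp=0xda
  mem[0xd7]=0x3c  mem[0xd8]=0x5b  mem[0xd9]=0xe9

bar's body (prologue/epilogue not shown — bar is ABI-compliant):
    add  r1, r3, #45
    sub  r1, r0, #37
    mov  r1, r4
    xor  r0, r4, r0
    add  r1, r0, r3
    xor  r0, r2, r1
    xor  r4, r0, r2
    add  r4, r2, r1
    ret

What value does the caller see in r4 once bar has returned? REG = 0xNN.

prologue: push r4 → mem[0xd9]=0x27, sp=0xd9
body[0] add  r1, r3, #45 → r1=0xc5
body[1] sub  r1, r0, #37 → r1=0xbd
body[2] mov  r1, r4 → r1=0x27
body[3] xor  r0, r4, r0 → r0=0xc5
body[4] add  r1, r0, r3 → r1=0x5d
body[5] xor  r0, r2, r1 → r0=0xf2
body[6] xor  r4, r0, r2 → r4=0x5d
body[7] add  r4, r2, r1 → r4=0x0c
epilogue: pop r4=0x27, sp=0xda
r4 is callee-saved → restored

REG = 0x27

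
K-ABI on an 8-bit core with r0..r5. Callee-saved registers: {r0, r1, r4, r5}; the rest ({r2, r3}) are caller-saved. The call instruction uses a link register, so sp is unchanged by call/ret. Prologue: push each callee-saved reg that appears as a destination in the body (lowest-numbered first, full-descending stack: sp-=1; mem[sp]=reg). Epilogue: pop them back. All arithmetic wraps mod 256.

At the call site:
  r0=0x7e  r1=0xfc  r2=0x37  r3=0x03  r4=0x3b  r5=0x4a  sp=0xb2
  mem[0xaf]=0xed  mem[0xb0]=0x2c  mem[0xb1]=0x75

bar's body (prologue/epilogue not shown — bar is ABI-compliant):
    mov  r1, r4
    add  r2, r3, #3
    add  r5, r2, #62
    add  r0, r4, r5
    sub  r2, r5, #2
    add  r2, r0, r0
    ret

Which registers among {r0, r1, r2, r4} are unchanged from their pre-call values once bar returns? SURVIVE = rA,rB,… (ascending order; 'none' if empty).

SURVIVE = r0,r1,r4

prologue: push r0 -> mem[0xb1]=0x7e, sp=0xb1
prologue: push r1 -> mem[0xb0]=0xfc, sp=0xb0
prologue: push r5 -> mem[0xaf]=0x4a, sp=0xaf
body[0] mov  r1, r4 -> r1=0x3b
body[1] add  r2, r3, #3 -> r2=0x06
body[2] add  r5, r2, #62 -> r5=0x44
body[3] add  r0, r4, r5 -> r0=0x7f
body[4] sub  r2, r5, #2 -> r2=0x42
body[5] add  r2, r0, r0 -> r2=0xfe
epilogue: pop r5=0x4a, sp=0xb0
epilogue: pop r1=0xfc, sp=0xb1
epilogue: pop r0=0x7e, sp=0xb2
r0: callee-saved, written=True
r1: callee-saved, written=True
r2: caller-saved, written=True
r4: callee-saved, written=False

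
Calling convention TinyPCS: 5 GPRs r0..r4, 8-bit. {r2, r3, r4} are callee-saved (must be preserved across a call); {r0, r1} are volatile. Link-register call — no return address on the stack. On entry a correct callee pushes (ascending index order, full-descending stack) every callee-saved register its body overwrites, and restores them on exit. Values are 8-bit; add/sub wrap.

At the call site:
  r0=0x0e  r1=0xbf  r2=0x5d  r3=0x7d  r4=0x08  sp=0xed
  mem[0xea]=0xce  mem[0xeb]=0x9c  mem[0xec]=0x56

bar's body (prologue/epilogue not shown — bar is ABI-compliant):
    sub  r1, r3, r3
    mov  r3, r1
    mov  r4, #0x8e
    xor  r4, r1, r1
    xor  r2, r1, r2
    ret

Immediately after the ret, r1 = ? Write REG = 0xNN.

REG = 0x00

prologue: push r2 -> mem[0xec]=0x5d, sp=0xec
prologue: push r3 -> mem[0xeb]=0x7d, sp=0xeb
prologue: push r4 -> mem[0xea]=0x08, sp=0xea
body[0] sub  r1, r3, r3 -> r1=0x00
body[1] mov  r3, r1 -> r3=0x00
body[2] mov  r4, #0x8e -> r4=0x8e
body[3] xor  r4, r1, r1 -> r4=0x00
body[4] xor  r2, r1, r2 -> r2=0x5d
epilogue: pop r4=0x08, sp=0xeb
epilogue: pop r3=0x7d, sp=0xec
epilogue: pop r2=0x5d, sp=0xed
r1 is caller-saved -> body value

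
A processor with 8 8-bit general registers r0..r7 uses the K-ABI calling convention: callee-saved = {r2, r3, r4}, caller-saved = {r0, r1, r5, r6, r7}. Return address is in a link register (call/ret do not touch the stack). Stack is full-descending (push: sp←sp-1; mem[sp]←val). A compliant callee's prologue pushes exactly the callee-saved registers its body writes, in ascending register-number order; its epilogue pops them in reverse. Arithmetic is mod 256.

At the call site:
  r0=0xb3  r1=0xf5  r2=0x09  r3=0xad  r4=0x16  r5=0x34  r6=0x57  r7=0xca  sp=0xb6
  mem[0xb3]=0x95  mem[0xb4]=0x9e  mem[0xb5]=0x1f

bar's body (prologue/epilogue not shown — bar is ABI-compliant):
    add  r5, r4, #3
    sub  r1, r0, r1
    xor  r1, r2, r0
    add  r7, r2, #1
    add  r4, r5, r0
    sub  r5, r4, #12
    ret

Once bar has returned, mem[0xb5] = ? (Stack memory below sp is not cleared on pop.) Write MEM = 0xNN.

prologue: push r4 → mem[0xb5]=0x16, sp=0xb5
body[0] add  r5, r4, #3 → r5=0x19
body[1] sub  r1, r0, r1 → r1=0xbe
body[2] xor  r1, r2, r0 → r1=0xba
body[3] add  r7, r2, #1 → r7=0x0a
body[4] add  r4, r5, r0 → r4=0xcc
body[5] sub  r5, r4, #12 → r5=0xc0
epilogue: pop r4=0x16, sp=0xb6
prologue pushed ['r4'] at ['0xb5']

MEM = 0x16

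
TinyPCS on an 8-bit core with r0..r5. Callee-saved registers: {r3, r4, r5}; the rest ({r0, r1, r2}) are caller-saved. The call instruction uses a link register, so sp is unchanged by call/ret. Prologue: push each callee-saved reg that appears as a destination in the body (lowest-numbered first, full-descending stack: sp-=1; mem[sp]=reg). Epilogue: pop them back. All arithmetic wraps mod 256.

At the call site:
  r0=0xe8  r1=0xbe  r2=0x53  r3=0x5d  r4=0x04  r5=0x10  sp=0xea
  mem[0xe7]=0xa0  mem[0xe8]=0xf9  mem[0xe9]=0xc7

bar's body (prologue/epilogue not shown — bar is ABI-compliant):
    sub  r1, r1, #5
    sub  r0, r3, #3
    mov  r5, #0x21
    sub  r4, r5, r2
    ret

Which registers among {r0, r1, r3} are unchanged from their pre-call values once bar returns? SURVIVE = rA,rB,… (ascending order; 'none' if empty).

prologue: push r4 → mem[0xe9]=0x04, sp=0xe9
prologue: push r5 → mem[0xe8]=0x10, sp=0xe8
body[0] sub  r1, r1, #5 → r1=0xb9
body[1] sub  r0, r3, #3 → r0=0x5a
body[2] mov  r5, #0x21 → r5=0x21
body[3] sub  r4, r5, r2 → r4=0xce
epilogue: pop r5=0x10, sp=0xe9
epilogue: pop r4=0x04, sp=0xea
r0: caller-saved, written=True
r1: caller-saved, written=True
r3: callee-saved, written=False

SURVIVE = r3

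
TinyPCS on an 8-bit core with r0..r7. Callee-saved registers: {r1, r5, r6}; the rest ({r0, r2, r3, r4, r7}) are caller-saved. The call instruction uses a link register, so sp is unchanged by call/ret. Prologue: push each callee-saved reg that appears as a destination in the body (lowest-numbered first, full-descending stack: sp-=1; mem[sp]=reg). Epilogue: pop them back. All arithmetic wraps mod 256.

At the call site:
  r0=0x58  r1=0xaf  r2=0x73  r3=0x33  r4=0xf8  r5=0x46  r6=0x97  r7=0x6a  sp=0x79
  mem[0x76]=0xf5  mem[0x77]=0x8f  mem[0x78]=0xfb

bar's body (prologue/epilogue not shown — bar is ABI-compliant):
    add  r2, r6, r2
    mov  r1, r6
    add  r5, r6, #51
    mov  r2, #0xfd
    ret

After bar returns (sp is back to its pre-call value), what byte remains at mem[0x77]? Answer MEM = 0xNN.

prologue: push r1 → mem[0x78]=0xaf, sp=0x78
prologue: push r5 → mem[0x77]=0x46, sp=0x77
body[0] add  r2, r6, r2 → r2=0x0a
body[1] mov  r1, r6 → r1=0x97
body[2] add  r5, r6, #51 → r5=0xca
body[3] mov  r2, #0xfd → r2=0xfd
epilogue: pop r5=0x46, sp=0x78
epilogue: pop r1=0xaf, sp=0x79
prologue pushed ['r1', 'r5'] at ['0x78', '0x77']

MEM = 0x46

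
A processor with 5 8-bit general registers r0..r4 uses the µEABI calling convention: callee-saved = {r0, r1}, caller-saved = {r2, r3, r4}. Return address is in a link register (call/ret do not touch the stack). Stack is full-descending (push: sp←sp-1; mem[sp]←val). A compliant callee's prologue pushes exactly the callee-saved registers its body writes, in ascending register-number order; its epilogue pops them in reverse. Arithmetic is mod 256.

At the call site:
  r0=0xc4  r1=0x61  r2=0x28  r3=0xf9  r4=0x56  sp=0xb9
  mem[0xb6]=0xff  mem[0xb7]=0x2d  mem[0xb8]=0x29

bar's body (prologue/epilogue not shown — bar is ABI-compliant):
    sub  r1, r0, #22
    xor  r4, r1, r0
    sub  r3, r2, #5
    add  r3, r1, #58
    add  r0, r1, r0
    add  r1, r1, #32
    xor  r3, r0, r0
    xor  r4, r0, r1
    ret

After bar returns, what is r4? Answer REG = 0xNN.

prologue: push r0 → mem[0xb8]=0xc4, sp=0xb8
prologue: push r1 → mem[0xb7]=0x61, sp=0xb7
body[0] sub  r1, r0, #22 → r1=0xae
body[1] xor  r4, r1, r0 → r4=0x6a
body[2] sub  r3, r2, #5 → r3=0x23
body[3] add  r3, r1, #58 → r3=0xe8
body[4] add  r0, r1, r0 → r0=0x72
body[5] add  r1, r1, #32 → r1=0xce
body[6] xor  r3, r0, r0 → r3=0x00
body[7] xor  r4, r0, r1 → r4=0xbc
epilogue: pop r1=0x61, sp=0xb8
epilogue: pop r0=0xc4, sp=0xb9
r4 is caller-saved → body value

REG = 0xbc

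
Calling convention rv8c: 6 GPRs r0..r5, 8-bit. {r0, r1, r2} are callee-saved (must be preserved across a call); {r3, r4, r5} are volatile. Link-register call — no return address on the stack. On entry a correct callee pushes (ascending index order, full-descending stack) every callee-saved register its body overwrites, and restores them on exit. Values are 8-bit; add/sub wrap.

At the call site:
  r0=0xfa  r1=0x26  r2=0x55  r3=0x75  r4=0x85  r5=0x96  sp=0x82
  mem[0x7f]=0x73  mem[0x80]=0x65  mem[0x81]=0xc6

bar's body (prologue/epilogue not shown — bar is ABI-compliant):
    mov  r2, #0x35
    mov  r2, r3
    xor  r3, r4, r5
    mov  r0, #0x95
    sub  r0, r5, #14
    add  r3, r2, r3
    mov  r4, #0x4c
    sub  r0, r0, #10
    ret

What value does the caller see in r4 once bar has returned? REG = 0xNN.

prologue: push r0 → mem[0x81]=0xfa, sp=0x81
prologue: push r2 → mem[0x80]=0x55, sp=0x80
body[0] mov  r2, #0x35 → r2=0x35
body[1] mov  r2, r3 → r2=0x75
body[2] xor  r3, r4, r5 → r3=0x13
body[3] mov  r0, #0x95 → r0=0x95
body[4] sub  r0, r5, #14 → r0=0x88
body[5] add  r3, r2, r3 → r3=0x88
body[6] mov  r4, #0x4c → r4=0x4c
body[7] sub  r0, r0, #10 → r0=0x7e
epilogue: pop r2=0x55, sp=0x81
epilogue: pop r0=0xfa, sp=0x82
r4 is caller-saved → body value

REG = 0x4c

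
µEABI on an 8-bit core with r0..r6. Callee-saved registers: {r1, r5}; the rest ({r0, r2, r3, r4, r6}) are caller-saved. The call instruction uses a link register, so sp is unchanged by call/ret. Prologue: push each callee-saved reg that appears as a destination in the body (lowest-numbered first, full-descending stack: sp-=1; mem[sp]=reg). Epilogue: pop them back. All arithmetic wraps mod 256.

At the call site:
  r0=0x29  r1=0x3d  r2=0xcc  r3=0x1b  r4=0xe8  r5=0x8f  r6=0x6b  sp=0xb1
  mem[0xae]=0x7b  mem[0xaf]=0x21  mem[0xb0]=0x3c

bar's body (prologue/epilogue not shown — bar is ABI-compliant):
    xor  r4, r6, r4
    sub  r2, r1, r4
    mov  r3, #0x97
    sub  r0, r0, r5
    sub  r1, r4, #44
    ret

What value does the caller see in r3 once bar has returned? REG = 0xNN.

REG = 0x97

prologue: push r1 → mem[0xb0]=0x3d, sp=0xb0
body[0] xor  r4, r6, r4 → r4=0x83
body[1] sub  r2, r1, r4 → r2=0xba
body[2] mov  r3, #0x97 → r3=0x97
body[3] sub  r0, r0, r5 → r0=0x9a
body[4] sub  r1, r4, #44 → r1=0x57
epilogue: pop r1=0x3d, sp=0xb1
r3 is caller-saved → body value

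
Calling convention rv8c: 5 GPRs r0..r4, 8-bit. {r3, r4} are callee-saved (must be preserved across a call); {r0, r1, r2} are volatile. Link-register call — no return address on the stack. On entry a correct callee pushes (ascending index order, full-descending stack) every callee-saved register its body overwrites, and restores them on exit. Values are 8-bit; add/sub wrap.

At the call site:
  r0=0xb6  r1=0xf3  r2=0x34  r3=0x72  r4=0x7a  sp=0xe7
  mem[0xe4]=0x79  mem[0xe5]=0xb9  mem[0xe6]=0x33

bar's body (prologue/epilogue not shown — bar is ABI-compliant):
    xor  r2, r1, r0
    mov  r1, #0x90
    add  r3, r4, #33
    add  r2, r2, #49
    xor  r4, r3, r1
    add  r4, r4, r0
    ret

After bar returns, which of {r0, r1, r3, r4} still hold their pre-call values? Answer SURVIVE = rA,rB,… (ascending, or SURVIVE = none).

SURVIVE = r0,r3,r4

prologue: push r3 → mem[0xe6]=0x72, sp=0xe6
prologue: push r4 → mem[0xe5]=0x7a, sp=0xe5
body[0] xor  r2, r1, r0 → r2=0x45
body[1] mov  r1, #0x90 → r1=0x90
body[2] add  r3, r4, #33 → r3=0x9b
body[3] add  r2, r2, #49 → r2=0x76
body[4] xor  r4, r3, r1 → r4=0x0b
body[5] add  r4, r4, r0 → r4=0xc1
epilogue: pop r4=0x7a, sp=0xe6
epilogue: pop r3=0x72, sp=0xe7
r0: caller-saved, written=False
r1: caller-saved, written=True
r3: callee-saved, written=True
r4: callee-saved, written=True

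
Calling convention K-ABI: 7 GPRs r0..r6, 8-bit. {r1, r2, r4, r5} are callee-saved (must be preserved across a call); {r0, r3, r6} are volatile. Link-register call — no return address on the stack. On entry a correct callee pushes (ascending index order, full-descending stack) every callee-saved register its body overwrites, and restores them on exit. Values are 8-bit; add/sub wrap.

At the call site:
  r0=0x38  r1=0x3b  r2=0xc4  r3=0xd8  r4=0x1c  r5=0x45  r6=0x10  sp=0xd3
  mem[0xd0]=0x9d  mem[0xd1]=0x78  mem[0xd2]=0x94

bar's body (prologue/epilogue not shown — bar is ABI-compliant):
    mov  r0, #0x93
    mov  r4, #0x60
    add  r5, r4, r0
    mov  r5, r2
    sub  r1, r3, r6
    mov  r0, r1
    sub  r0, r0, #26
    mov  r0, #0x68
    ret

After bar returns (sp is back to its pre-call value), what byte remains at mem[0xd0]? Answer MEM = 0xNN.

MEM = 0x45

prologue: push r1 → mem[0xd2]=0x3b, sp=0xd2
prologue: push r4 → mem[0xd1]=0x1c, sp=0xd1
prologue: push r5 → mem[0xd0]=0x45, sp=0xd0
body[0] mov  r0, #0x93 → r0=0x93
body[1] mov  r4, #0x60 → r4=0x60
body[2] add  r5, r4, r0 → r5=0xf3
body[3] mov  r5, r2 → r5=0xc4
body[4] sub  r1, r3, r6 → r1=0xc8
body[5] mov  r0, r1 → r0=0xc8
body[6] sub  r0, r0, #26 → r0=0xae
body[7] mov  r0, #0x68 → r0=0x68
epilogue: pop r5=0x45, sp=0xd1
epilogue: pop r4=0x1c, sp=0xd2
epilogue: pop r1=0x3b, sp=0xd3
prologue pushed ['r1', 'r4', 'r5'] at ['0xd2', '0xd1', '0xd0']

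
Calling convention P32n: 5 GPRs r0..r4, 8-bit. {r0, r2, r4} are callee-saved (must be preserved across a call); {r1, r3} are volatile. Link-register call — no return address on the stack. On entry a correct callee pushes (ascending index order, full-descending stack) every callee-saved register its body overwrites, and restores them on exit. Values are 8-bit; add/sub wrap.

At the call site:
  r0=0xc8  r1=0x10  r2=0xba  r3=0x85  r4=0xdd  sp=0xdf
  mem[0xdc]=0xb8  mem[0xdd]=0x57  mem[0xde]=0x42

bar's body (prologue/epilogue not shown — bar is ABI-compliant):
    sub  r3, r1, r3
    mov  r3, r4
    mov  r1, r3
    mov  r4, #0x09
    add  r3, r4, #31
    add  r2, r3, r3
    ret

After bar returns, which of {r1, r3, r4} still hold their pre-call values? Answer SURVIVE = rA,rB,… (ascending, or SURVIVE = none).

prologue: push r2 → mem[0xde]=0xba, sp=0xde
prologue: push r4 → mem[0xdd]=0xdd, sp=0xdd
body[0] sub  r3, r1, r3 → r3=0x8b
body[1] mov  r3, r4 → r3=0xdd
body[2] mov  r1, r3 → r1=0xdd
body[3] mov  r4, #0x09 → r4=0x09
body[4] add  r3, r4, #31 → r3=0x28
body[5] add  r2, r3, r3 → r2=0x50
epilogue: pop r4=0xdd, sp=0xde
epilogue: pop r2=0xba, sp=0xdf
r1: caller-saved, written=True
r3: caller-saved, written=True
r4: callee-saved, written=True

SURVIVE = r4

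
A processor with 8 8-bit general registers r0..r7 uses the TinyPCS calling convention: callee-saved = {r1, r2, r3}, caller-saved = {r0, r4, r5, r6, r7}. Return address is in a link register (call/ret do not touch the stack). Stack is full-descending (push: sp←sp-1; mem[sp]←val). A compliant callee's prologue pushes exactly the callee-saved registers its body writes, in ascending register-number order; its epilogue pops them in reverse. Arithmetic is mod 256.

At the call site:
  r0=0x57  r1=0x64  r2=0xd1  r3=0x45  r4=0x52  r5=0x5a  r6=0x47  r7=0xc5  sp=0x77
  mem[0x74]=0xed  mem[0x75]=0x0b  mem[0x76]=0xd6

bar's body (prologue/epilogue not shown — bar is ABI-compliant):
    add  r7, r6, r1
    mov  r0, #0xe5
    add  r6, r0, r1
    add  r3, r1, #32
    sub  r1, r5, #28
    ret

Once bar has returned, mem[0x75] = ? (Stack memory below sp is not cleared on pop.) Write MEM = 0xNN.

MEM = 0x45

prologue: push r1 → mem[0x76]=0x64, sp=0x76
prologue: push r3 → mem[0x75]=0x45, sp=0x75
body[0] add  r7, r6, r1 → r7=0xab
body[1] mov  r0, #0xe5 → r0=0xe5
body[2] add  r6, r0, r1 → r6=0x49
body[3] add  r3, r1, #32 → r3=0x84
body[4] sub  r1, r5, #28 → r1=0x3e
epilogue: pop r3=0x45, sp=0x76
epilogue: pop r1=0x64, sp=0x77
prologue pushed ['r1', 'r3'] at ['0x76', '0x75']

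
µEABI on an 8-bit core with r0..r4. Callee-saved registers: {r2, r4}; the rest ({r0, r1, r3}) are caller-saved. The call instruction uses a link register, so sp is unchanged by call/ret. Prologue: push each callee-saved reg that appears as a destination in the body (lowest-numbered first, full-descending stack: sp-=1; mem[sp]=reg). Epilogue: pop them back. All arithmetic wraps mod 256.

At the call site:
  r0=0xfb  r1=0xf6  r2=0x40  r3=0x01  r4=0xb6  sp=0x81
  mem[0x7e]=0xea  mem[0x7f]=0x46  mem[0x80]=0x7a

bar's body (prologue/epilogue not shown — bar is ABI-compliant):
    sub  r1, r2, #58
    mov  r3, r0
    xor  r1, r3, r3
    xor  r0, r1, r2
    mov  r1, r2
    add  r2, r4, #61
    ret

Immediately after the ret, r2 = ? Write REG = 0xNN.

prologue: push r2 → mem[0x80]=0x40, sp=0x80
body[0] sub  r1, r2, #58 → r1=0x06
body[1] mov  r3, r0 → r3=0xfb
body[2] xor  r1, r3, r3 → r1=0x00
body[3] xor  r0, r1, r2 → r0=0x40
body[4] mov  r1, r2 → r1=0x40
body[5] add  r2, r4, #61 → r2=0xf3
epilogue: pop r2=0x40, sp=0x81
r2 is callee-saved → restored

REG = 0x40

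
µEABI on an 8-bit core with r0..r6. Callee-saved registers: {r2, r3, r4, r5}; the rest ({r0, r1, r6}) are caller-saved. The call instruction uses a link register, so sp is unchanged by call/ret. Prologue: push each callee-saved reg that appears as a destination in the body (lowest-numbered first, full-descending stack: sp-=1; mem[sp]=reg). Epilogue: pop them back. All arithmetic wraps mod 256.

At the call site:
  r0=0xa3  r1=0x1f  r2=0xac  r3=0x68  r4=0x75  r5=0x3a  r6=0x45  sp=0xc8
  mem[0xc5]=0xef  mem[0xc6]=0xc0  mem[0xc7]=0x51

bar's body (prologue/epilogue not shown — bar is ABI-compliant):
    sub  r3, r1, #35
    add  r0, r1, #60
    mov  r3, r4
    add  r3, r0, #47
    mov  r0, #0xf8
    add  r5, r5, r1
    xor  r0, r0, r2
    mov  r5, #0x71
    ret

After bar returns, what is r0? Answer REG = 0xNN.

REG = 0x54

prologue: push r3 -> mem[0xc7]=0x68, sp=0xc7
prologue: push r5 -> mem[0xc6]=0x3a, sp=0xc6
body[0] sub  r3, r1, #35 -> r3=0xfc
body[1] add  r0, r1, #60 -> r0=0x5b
body[2] mov  r3, r4 -> r3=0x75
body[3] add  r3, r0, #47 -> r3=0x8a
body[4] mov  r0, #0xf8 -> r0=0xf8
body[5] add  r5, r5, r1 -> r5=0x59
body[6] xor  r0, r0, r2 -> r0=0x54
body[7] mov  r5, #0x71 -> r5=0x71
epilogue: pop r5=0x3a, sp=0xc7
epilogue: pop r3=0x68, sp=0xc8
r0 is caller-saved -> body value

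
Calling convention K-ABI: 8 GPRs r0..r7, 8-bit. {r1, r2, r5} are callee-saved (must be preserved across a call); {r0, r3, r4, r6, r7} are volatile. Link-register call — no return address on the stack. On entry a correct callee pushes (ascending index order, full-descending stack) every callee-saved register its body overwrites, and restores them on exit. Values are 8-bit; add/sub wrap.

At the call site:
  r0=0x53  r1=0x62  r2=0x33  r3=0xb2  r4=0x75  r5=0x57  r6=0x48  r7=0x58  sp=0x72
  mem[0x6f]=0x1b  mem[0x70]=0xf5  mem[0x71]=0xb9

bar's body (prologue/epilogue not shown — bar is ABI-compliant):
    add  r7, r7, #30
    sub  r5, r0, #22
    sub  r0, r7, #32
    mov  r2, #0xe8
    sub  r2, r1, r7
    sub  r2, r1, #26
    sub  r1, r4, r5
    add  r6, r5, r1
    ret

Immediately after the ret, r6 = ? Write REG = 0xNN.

REG = 0x75

prologue: push r1 → mem[0x71]=0x62, sp=0x71
prologue: push r2 → mem[0x70]=0x33, sp=0x70
prologue: push r5 → mem[0x6f]=0x57, sp=0x6f
body[0] add  r7, r7, #30 → r7=0x76
body[1] sub  r5, r0, #22 → r5=0x3d
body[2] sub  r0, r7, #32 → r0=0x56
body[3] mov  r2, #0xe8 → r2=0xe8
body[4] sub  r2, r1, r7 → r2=0xec
body[5] sub  r2, r1, #26 → r2=0x48
body[6] sub  r1, r4, r5 → r1=0x38
body[7] add  r6, r5, r1 → r6=0x75
epilogue: pop r5=0x57, sp=0x70
epilogue: pop r2=0x33, sp=0x71
epilogue: pop r1=0x62, sp=0x72
r6 is caller-saved → body value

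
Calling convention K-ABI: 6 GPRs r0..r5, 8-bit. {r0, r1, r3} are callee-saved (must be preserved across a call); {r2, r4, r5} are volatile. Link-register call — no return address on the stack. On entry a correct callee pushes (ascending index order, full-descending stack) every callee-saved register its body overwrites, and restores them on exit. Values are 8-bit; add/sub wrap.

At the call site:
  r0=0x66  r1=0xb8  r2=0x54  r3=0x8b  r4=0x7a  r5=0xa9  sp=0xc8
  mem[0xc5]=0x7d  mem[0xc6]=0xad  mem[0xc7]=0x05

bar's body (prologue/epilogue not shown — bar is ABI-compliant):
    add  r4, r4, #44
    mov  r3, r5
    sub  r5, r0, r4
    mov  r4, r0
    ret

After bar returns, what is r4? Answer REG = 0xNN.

prologue: push r3 -> mem[0xc7]=0x8b, sp=0xc7
body[0] add  r4, r4, #44 -> r4=0xa6
body[1] mov  r3, r5 -> r3=0xa9
body[2] sub  r5, r0, r4 -> r5=0xc0
body[3] mov  r4, r0 -> r4=0x66
epilogue: pop r3=0x8b, sp=0xc8
r4 is caller-saved -> body value

REG = 0x66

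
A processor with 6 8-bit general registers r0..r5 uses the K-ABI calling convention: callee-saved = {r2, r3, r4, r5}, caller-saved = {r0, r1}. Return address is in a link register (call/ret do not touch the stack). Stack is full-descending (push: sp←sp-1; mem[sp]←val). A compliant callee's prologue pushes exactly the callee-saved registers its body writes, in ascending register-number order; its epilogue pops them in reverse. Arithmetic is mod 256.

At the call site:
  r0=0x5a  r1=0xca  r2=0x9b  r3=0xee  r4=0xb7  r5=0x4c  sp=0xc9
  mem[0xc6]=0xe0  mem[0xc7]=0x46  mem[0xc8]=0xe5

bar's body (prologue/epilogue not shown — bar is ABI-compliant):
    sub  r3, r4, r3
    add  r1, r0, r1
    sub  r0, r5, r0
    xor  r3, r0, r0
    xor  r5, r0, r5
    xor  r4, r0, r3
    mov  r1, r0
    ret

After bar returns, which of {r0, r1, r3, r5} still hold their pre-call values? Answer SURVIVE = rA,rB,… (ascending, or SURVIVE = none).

SURVIVE = r3,r5

prologue: push r3 → mem[0xc8]=0xee, sp=0xc8
prologue: push r4 → mem[0xc7]=0xb7, sp=0xc7
prologue: push r5 → mem[0xc6]=0x4c, sp=0xc6
body[0] sub  r3, r4, r3 → r3=0xc9
body[1] add  r1, r0, r1 → r1=0x24
body[2] sub  r0, r5, r0 → r0=0xf2
body[3] xor  r3, r0, r0 → r3=0x00
body[4] xor  r5, r0, r5 → r5=0xbe
body[5] xor  r4, r0, r3 → r4=0xf2
body[6] mov  r1, r0 → r1=0xf2
epilogue: pop r5=0x4c, sp=0xc7
epilogue: pop r4=0xb7, sp=0xc8
epilogue: pop r3=0xee, sp=0xc9
r0: caller-saved, written=True
r1: caller-saved, written=True
r3: callee-saved, written=True
r5: callee-saved, written=True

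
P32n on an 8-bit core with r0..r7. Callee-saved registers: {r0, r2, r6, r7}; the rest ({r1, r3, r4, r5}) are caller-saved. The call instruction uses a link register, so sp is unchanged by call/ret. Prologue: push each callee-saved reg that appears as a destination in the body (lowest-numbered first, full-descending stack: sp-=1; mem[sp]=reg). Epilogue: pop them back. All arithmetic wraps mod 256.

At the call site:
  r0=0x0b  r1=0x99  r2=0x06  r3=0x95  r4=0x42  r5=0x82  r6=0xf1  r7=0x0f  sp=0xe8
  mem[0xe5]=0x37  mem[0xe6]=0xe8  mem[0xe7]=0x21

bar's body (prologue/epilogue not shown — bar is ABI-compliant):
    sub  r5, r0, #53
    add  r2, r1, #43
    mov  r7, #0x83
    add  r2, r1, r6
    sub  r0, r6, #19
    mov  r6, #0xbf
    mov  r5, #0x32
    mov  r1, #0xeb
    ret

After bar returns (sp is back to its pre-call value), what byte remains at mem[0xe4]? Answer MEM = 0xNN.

MEM = 0x0f

prologue: push r0 -> mem[0xe7]=0x0b, sp=0xe7
prologue: push r2 -> mem[0xe6]=0x06, sp=0xe6
prologue: push r6 -> mem[0xe5]=0xf1, sp=0xe5
prologue: push r7 -> mem[0xe4]=0x0f, sp=0xe4
body[0] sub  r5, r0, #53 -> r5=0xd6
body[1] add  r2, r1, #43 -> r2=0xc4
body[2] mov  r7, #0x83 -> r7=0x83
body[3] add  r2, r1, r6 -> r2=0x8a
body[4] sub  r0, r6, #19 -> r0=0xde
body[5] mov  r6, #0xbf -> r6=0xbf
body[6] mov  r5, #0x32 -> r5=0x32
body[7] mov  r1, #0xeb -> r1=0xeb
epilogue: pop r7=0x0f, sp=0xe5
epilogue: pop r6=0xf1, sp=0xe6
epilogue: pop r2=0x06, sp=0xe7
epilogue: pop r0=0x0b, sp=0xe8
prologue pushed ['r0', 'r2', 'r6', 'r7'] at ['0xe7', '0xe6', '0xe5', '0xe4']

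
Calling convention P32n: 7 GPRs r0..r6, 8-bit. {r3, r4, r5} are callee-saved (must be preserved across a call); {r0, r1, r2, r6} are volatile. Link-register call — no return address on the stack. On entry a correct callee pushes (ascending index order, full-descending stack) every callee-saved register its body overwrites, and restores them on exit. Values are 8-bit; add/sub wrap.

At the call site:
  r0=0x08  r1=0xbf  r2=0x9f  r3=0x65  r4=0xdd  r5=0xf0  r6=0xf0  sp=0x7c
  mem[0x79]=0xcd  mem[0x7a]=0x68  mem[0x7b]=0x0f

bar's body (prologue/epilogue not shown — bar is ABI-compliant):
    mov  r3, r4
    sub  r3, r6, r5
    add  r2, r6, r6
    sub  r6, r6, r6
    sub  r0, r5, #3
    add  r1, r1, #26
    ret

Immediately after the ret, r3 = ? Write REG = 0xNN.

REG = 0x65

prologue: push r3 → mem[0x7b]=0x65, sp=0x7b
body[0] mov  r3, r4 → r3=0xdd
body[1] sub  r3, r6, r5 → r3=0x00
body[2] add  r2, r6, r6 → r2=0xe0
body[3] sub  r6, r6, r6 → r6=0x00
body[4] sub  r0, r5, #3 → r0=0xed
body[5] add  r1, r1, #26 → r1=0xd9
epilogue: pop r3=0x65, sp=0x7c
r3 is callee-saved → restored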